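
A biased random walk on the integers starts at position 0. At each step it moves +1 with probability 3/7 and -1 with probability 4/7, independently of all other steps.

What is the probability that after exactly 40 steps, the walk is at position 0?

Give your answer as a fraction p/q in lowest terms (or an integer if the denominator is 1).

To be at 0 after 40 steps: need exactly 20 steps of +1 and 20 of -1.
Number of such sequences: C(40,20) = 137846528820
Each has probability (3/7)^20 · (4/7)^20 = 3833759992447475122176/6366805760909027985741435139224001
P = 137846528820 · 3833759992447475122176/6366805760909027985741435139224001 = 75495786755410551680752429301760/909543680129861140820205019889143

Answer: 75495786755410551680752429301760/909543680129861140820205019889143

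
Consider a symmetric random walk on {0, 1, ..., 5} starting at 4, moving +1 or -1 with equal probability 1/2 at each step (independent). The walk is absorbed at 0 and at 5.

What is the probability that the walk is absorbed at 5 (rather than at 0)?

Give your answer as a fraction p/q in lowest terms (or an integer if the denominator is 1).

Symmetric walk (p = 1/2): the harmonic-function argument gives P(hit 5 before 0 | start at 4) = a/N.
P = 4/5 = 4/5

Answer: 4/5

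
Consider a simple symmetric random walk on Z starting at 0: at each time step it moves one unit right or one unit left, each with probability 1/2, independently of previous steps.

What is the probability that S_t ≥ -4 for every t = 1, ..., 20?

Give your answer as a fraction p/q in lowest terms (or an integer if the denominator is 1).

Let f(t,s) = #length-t paths at position s with S_1..S_t all ≥ -4.
f(t,s) = f(t-1,s-1) + f(t-1,s+1) for s ≥ -4; f(t,s) = 0 for s < -4.
t=0: f(0,0)=1
t=1: f(1,-1)=1 f(1,1)=1
t=2: f(2,-2)=1 f(2,0)=2 f(2,2)=1
t=3: f(3,-3)=1 f(3,-1)=3 f(3,1)=3 f(3,3)=1
t=4: f(4,-4)=1 f(4,-2)=4 f(4,0)=6 f(4,2)=4 f(4,4)=1
t=5: f(5,-3)=5 f(5,-1)=10 f(5,1)=10 f(5,3)=5 f(5,5)=1
t=6: f(6,-4)=5 f(6,-2)=15 f(6,0)=20 f(6,2)=15 f(6,4)=6 f(6,6)=1
t=7: f(7,-3)=20 f(7,-1)=35 f(7,1)=35 f(7,3)=21 f(7,5)=7 f(7,7)=1
t=8: f(8,-4)=20 f(8,-2)=55 f(8,0)=70 f(8,2)=56 f(8,4)=28 f(8,6)=8 f(8,8)=1
t=9: f(9,-3)=75 f(9,-1)=125 f(9,1)=126 f(9,3)=84 f(9,5)=36 f(9,7)=9 f(9,9)=1
t=10: f(10,-4)=75 f(10,-2)=200 f(10,0)=251 f(10,2)=210 f(10,4)=120 f(10,6)=45 f(10,8)=10 f(10,10)=1
t=11: f(11,-3)=275 f(11,-1)=451 f(11,1)=461 f(11,3)=330 f(11,5)=165 f(11,7)=55 f(11,9)=11 f(11,11)=1
t=12: f(12,-4)=275 f(12,-2)=726 f(12,0)=912 f(12,2)=791 f(12,4)=495 f(12,6)=220 f(12,8)=66 f(12,10)=12 f(12,12)=1
t=13: f(13,-3)=1001 f(13,-1)=1638 f(13,1)=1703 f(13,3)=1286 f(13,5)=715 f(13,7)=286 f(13,9)=78 f(13,11)=13 f(13,13)=1
t=14: f(14,-4)=1001 f(14,-2)=2639 f(14,0)=3341 f(14,2)=2989 f(14,4)=2001 f(14,6)=1001 f(14,8)=364 f(14,10)=91 f(14,12)=14 f(14,14)=1
t=15: f(15,-3)=3640 f(15,-1)=5980 f(15,1)=6330 f(15,3)=4990 f(15,5)=3002 f(15,7)=1365 f(15,9)=455 f(15,11)=105 f(15,13)=15 f(15,15)=1
t=16: f(16,-4)=3640 f(16,-2)=9620 f(16,0)=12310 f(16,2)=11320 f(16,4)=7992 f(16,6)=4367 f(16,8)=1820 f(16,10)=560 f(16,12)=120 f(16,14)=16 f(16,16)=1
t=17: f(17,-3)=13260 f(17,-1)=21930 f(17,1)=23630 f(17,3)=19312 f(17,5)=12359 f(17,7)=6187 f(17,9)=2380 f(17,11)=680 f(17,13)=136 f(17,15)=17 f(17,17)=1
t=18: f(18,-4)=13260 f(18,-2)=35190 f(18,0)=45560 f(18,2)=42942 f(18,4)=31671 f(18,6)=18546 f(18,8)=8567 f(18,10)=3060 f(18,12)=816 f(18,14)=153 f(18,16)=18 f(18,18)=1
t=19: f(19,-3)=48450 f(19,-1)=80750 f(19,1)=88502 f(19,3)=74613 f(19,5)=50217 f(19,7)=27113 f(19,9)=11627 f(19,11)=3876 f(19,13)=969 f(19,15)=171 f(19,17)=19 f(19,19)=1
t=20: f(20,-4)=48450 f(20,-2)=129200 f(20,0)=169252 f(20,2)=163115 f(20,4)=124830 f(20,6)=77330 f(20,8)=38740 f(20,10)=15503 f(20,12)=4845 f(20,14)=1140 f(20,16)=190 f(20,18)=20 f(20,20)=1
Σ_s f(20,s) = 772616
P = 772616/1048576 = 96577/131072

Answer: 96577/131072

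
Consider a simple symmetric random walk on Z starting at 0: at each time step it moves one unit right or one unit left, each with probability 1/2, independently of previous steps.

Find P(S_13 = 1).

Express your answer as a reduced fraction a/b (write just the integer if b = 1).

To reach position 1 after 13 steps: need 7 steps of +1 and 6 of -1.
Favorable paths: C(13,7) = 1716
Total paths: 2^13 = 8192
P = 1716/8192 = 429/2048

Answer: 429/2048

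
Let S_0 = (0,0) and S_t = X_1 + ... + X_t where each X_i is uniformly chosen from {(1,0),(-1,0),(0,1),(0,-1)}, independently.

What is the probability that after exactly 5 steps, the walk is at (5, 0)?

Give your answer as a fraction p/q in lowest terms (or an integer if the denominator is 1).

Let h be the number of horizontal steps (so 5-h are vertical). To end at (5,0) need (h+5)/2 right-steps and ((5-h)+0)/2 up-steps.
Sum over h with 5 ≤ h ≤ 5, h ≡ 1 (mod 2), 5-h ≡ 0 (mod 2):
h=5: C(5,5)·C(5,5)·C(0,0) = 1·1·1 = 1
Total favorable: 1
Total paths: 4^5 = 1024
P = 1/1024 = 1/1024

Answer: 1/1024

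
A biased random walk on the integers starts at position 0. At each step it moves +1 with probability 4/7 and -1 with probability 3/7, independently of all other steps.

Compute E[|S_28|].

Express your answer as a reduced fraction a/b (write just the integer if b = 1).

S_28 takes values m ≡ 0 (mod 2) with |m| ≤ 28; P(S_28=m) = C(28,(28+m)/2) · (4/7)^((28+m)/2) · (3/7)^((28-m)/2).
Distribution: P(S=-28)=22876792454961/459986536544739960976801, P(S=-26)=122009559759792/65712362363534280139543, P(S=-24)=2196172075676256/65712362363534280139543, P(S=-22)=25377988430036736/65712362363534280139543, P(S=-20)=211483236916972800/65712362363534280139543, P(S=-18)=1353492716268625920/65712362363534280139543, P(S=-16)=6917851660928532480/65712362363534280139543, P(S=-14)=202923648720570286080/459986536544739960976801, P(S=-12)=101461824360285143040/65712362363534280139543, P(S=-10)=300627627734178201600/65712362363534280139543, P(S=-8)=761589990259918110720/65712362363534280139543, P(S=-6)=1661650887839821332480/65712362363534280139543, P(S=-4)=3138673899252995850240/65712362363534280139543, P(S=-2)=5150644347492095754240/65712362363534280139543, P(S=0)=51506443474920957542400/459986536544739960976801, P(S=2)=9156701062208170229760/65712362363534280139543, P(S=4)=9919759484058851082240/65712362363534280139543, P(S=6)=9336244220290683371520/65712362363534280139543, P(S=8)=7607310105422038302720/65712362363534280139543, P(S=10)=5338463231875114598400/65712362363534280139543, P(S=12)=3203077939125068759040/65712362363534280139543, P(S=14)=11388721561333577809920/459986536544739960976801, P(S=16)=690225549171731988480/65712362363534280139543, P(S=18)=240078451885819822080/65712362363534280139543, P(S=20)=66688458857172172800/65712362363534280139543, P(S=22)=14226871222863396864/65712362363534280139543, P(S=24)=2188749418902061056/65712362363534280139543, P(S=26)=216172782113783808/65712362363534280139543, P(S=28)=72057594037927936/459986536544739960976801
E[|S_28|] = Σ_m |m|·P(S_28=m) = 350225784366252768457636/65712362363534280139543

Answer: 350225784366252768457636/65712362363534280139543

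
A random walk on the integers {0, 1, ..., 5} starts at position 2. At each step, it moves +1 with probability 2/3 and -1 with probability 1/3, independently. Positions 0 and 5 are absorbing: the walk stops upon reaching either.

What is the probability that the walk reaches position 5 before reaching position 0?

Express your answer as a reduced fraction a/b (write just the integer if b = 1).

Biased walk: p = 2/3, q = 1/3, r = q/p = 1/2
Gambler's ruin: P(hit 5 before 0 | start at 2) = (1 - r^a)/(1 - r^N)
r^2 = 1/4; r^5 = 1/32
P = (1 - 1/4) / (1 - 1/32) = 3/4 / 31/32 = 24/31

Answer: 24/31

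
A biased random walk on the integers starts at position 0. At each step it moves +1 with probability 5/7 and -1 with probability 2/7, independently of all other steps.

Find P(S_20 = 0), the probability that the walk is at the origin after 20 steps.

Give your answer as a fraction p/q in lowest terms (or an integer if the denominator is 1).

To be at 0 after 20 steps: need exactly 10 steps of +1 and 10 of -1.
Number of such sequences: C(20,10) = 184756
Each has probability (5/7)^10 · (2/7)^10 = 10000000000/79792266297612001
P = 184756 · 10000000000/79792266297612001 = 1847560000000000/79792266297612001

Answer: 1847560000000000/79792266297612001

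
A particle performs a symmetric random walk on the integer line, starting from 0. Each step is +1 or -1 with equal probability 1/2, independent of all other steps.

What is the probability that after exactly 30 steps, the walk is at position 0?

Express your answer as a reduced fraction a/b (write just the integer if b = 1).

Answer: 9694845/67108864

Derivation:
To return to 0 after 30 steps: need exactly 15 steps of +1 and 15 of -1.
Favorable paths: C(30,15) = 155117520
Total paths: 2^30 = 1073741824
P = 155117520/1073741824 = 9694845/67108864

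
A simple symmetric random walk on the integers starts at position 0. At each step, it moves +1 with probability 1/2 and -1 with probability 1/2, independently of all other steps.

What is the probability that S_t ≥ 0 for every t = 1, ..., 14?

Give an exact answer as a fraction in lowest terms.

Let f(t,s) = #length-t paths at position s with S_1..S_t all ≥ 0.
f(t,s) = f(t-1,s-1) + f(t-1,s+1) for s ≥ 0; f(t,s) = 0 for s < 0.
t=0: f(0,0)=1
t=1: f(1,1)=1
t=2: f(2,0)=1 f(2,2)=1
t=3: f(3,1)=2 f(3,3)=1
t=4: f(4,0)=2 f(4,2)=3 f(4,4)=1
t=5: f(5,1)=5 f(5,3)=4 f(5,5)=1
t=6: f(6,0)=5 f(6,2)=9 f(6,4)=5 f(6,6)=1
t=7: f(7,1)=14 f(7,3)=14 f(7,5)=6 f(7,7)=1
t=8: f(8,0)=14 f(8,2)=28 f(8,4)=20 f(8,6)=7 f(8,8)=1
t=9: f(9,1)=42 f(9,3)=48 f(9,5)=27 f(9,7)=8 f(9,9)=1
t=10: f(10,0)=42 f(10,2)=90 f(10,4)=75 f(10,6)=35 f(10,8)=9 f(10,10)=1
t=11: f(11,1)=132 f(11,3)=165 f(11,5)=110 f(11,7)=44 f(11,9)=10 f(11,11)=1
t=12: f(12,0)=132 f(12,2)=297 f(12,4)=275 f(12,6)=154 f(12,8)=54 f(12,10)=11 f(12,12)=1
t=13: f(13,1)=429 f(13,3)=572 f(13,5)=429 f(13,7)=208 f(13,9)=65 f(13,11)=12 f(13,13)=1
t=14: f(14,0)=429 f(14,2)=1001 f(14,4)=1001 f(14,6)=637 f(14,8)=273 f(14,10)=77 f(14,12)=13 f(14,14)=1
Σ_s f(14,s) = 3432
P = 3432/16384 = 429/2048

Answer: 429/2048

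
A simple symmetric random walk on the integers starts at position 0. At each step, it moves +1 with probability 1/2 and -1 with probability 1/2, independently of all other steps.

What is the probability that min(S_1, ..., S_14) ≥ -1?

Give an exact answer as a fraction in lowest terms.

Let f(t,s) = #length-t paths at position s with S_1..S_t all ≥ -1.
f(t,s) = f(t-1,s-1) + f(t-1,s+1) for s ≥ -1; f(t,s) = 0 for s < -1.
t=0: f(0,0)=1
t=1: f(1,-1)=1 f(1,1)=1
t=2: f(2,0)=2 f(2,2)=1
t=3: f(3,-1)=2 f(3,1)=3 f(3,3)=1
t=4: f(4,0)=5 f(4,2)=4 f(4,4)=1
t=5: f(5,-1)=5 f(5,1)=9 f(5,3)=5 f(5,5)=1
t=6: f(6,0)=14 f(6,2)=14 f(6,4)=6 f(6,6)=1
t=7: f(7,-1)=14 f(7,1)=28 f(7,3)=20 f(7,5)=7 f(7,7)=1
t=8: f(8,0)=42 f(8,2)=48 f(8,4)=27 f(8,6)=8 f(8,8)=1
t=9: f(9,-1)=42 f(9,1)=90 f(9,3)=75 f(9,5)=35 f(9,7)=9 f(9,9)=1
t=10: f(10,0)=132 f(10,2)=165 f(10,4)=110 f(10,6)=44 f(10,8)=10 f(10,10)=1
t=11: f(11,-1)=132 f(11,1)=297 f(11,3)=275 f(11,5)=154 f(11,7)=54 f(11,9)=11 f(11,11)=1
t=12: f(12,0)=429 f(12,2)=572 f(12,4)=429 f(12,6)=208 f(12,8)=65 f(12,10)=12 f(12,12)=1
t=13: f(13,-1)=429 f(13,1)=1001 f(13,3)=1001 f(13,5)=637 f(13,7)=273 f(13,9)=77 f(13,11)=13 f(13,13)=1
t=14: f(14,0)=1430 f(14,2)=2002 f(14,4)=1638 f(14,6)=910 f(14,8)=350 f(14,10)=90 f(14,12)=14 f(14,14)=1
Σ_s f(14,s) = 6435
P = 6435/16384 = 6435/16384

Answer: 6435/16384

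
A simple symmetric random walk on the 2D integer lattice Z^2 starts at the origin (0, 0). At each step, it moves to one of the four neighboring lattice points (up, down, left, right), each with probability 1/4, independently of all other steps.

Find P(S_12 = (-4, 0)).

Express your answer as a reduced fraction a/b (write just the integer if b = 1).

Answer: 245025/16777216

Derivation:
Let h be the number of horizontal steps (so 12-h are vertical). To end at (-4,0) need (h-4)/2 right-steps and ((12-h)+0)/2 up-steps.
Sum over h with 4 ≤ h ≤ 12, h ≡ 0 (mod 2), 12-h ≡ 0 (mod 2):
h=4: C(12,4)·C(4,0)·C(8,4) = 495·1·70 = 34650
h=6: C(12,6)·C(6,1)·C(6,3) = 924·6·20 = 110880
h=8: C(12,8)·C(8,2)·C(4,2) = 495·28·6 = 83160
h=10: C(12,10)·C(10,3)·C(2,1) = 66·120·2 = 15840
h=12: C(12,12)·C(12,4)·C(0,0) = 1·495·1 = 495
Total favorable: 245025
Total paths: 4^12 = 16777216
P = 245025/16777216 = 245025/16777216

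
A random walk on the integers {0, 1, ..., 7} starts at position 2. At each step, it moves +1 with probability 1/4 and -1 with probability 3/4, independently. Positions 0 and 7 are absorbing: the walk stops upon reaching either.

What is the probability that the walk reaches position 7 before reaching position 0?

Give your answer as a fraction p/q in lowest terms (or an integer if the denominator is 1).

Biased walk: p = 1/4, q = 3/4, r = q/p = 3
Gambler's ruin: P(hit 7 before 0 | start at 2) = (1 - r^a)/(1 - r^N)
r^2 = 9; r^7 = 2187
P = (1 - 9) / (1 - 2187) = -8 / -2186 = 4/1093

Answer: 4/1093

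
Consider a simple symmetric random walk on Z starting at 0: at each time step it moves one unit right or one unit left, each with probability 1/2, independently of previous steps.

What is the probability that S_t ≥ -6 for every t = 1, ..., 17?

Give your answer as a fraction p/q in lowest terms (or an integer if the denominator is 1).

Let f(t,s) = #length-t paths at position s with S_1..S_t all ≥ -6.
f(t,s) = f(t-1,s-1) + f(t-1,s+1) for s ≥ -6; f(t,s) = 0 for s < -6.
t=0: f(0,0)=1
t=1: f(1,-1)=1 f(1,1)=1
t=2: f(2,-2)=1 f(2,0)=2 f(2,2)=1
t=3: f(3,-3)=1 f(3,-1)=3 f(3,1)=3 f(3,3)=1
t=4: f(4,-4)=1 f(4,-2)=4 f(4,0)=6 f(4,2)=4 f(4,4)=1
t=5: f(5,-5)=1 f(5,-3)=5 f(5,-1)=10 f(5,1)=10 f(5,3)=5 f(5,5)=1
t=6: f(6,-6)=1 f(6,-4)=6 f(6,-2)=15 f(6,0)=20 f(6,2)=15 f(6,4)=6 f(6,6)=1
t=7: f(7,-5)=7 f(7,-3)=21 f(7,-1)=35 f(7,1)=35 f(7,3)=21 f(7,5)=7 f(7,7)=1
t=8: f(8,-6)=7 f(8,-4)=28 f(8,-2)=56 f(8,0)=70 f(8,2)=56 f(8,4)=28 f(8,6)=8 f(8,8)=1
t=9: f(9,-5)=35 f(9,-3)=84 f(9,-1)=126 f(9,1)=126 f(9,3)=84 f(9,5)=36 f(9,7)=9 f(9,9)=1
t=10: f(10,-6)=35 f(10,-4)=119 f(10,-2)=210 f(10,0)=252 f(10,2)=210 f(10,4)=120 f(10,6)=45 f(10,8)=10 f(10,10)=1
t=11: f(11,-5)=154 f(11,-3)=329 f(11,-1)=462 f(11,1)=462 f(11,3)=330 f(11,5)=165 f(11,7)=55 f(11,9)=11 f(11,11)=1
t=12: f(12,-6)=154 f(12,-4)=483 f(12,-2)=791 f(12,0)=924 f(12,2)=792 f(12,4)=495 f(12,6)=220 f(12,8)=66 f(12,10)=12 f(12,12)=1
t=13: f(13,-5)=637 f(13,-3)=1274 f(13,-1)=1715 f(13,1)=1716 f(13,3)=1287 f(13,5)=715 f(13,7)=286 f(13,9)=78 f(13,11)=13 f(13,13)=1
t=14: f(14,-6)=637 f(14,-4)=1911 f(14,-2)=2989 f(14,0)=3431 f(14,2)=3003 f(14,4)=2002 f(14,6)=1001 f(14,8)=364 f(14,10)=91 f(14,12)=14 f(14,14)=1
t=15: f(15,-5)=2548 f(15,-3)=4900 f(15,-1)=6420 f(15,1)=6434 f(15,3)=5005 f(15,5)=3003 f(15,7)=1365 f(15,9)=455 f(15,11)=105 f(15,13)=15 f(15,15)=1
t=16: f(16,-6)=2548 f(16,-4)=7448 f(16,-2)=11320 f(16,0)=12854 f(16,2)=11439 f(16,4)=8008 f(16,6)=4368 f(16,8)=1820 f(16,10)=560 f(16,12)=120 f(16,14)=16 f(16,16)=1
t=17: f(17,-5)=9996 f(17,-3)=18768 f(17,-1)=24174 f(17,1)=24293 f(17,3)=19447 f(17,5)=12376 f(17,7)=6188 f(17,9)=2380 f(17,11)=680 f(17,13)=136 f(17,15)=17 f(17,17)=1
Σ_s f(17,s) = 118456
P = 118456/131072 = 14807/16384

Answer: 14807/16384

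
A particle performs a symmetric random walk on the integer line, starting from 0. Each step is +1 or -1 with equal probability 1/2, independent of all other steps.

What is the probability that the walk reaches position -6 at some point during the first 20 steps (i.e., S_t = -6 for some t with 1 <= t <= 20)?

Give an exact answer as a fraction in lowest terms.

Answer: 24805/131072

Derivation:
Count via complement. Let g(t,s) = #length-t paths at position s with S_1..S_t all ≠ -6.
g(t,s) = g(t-1,s-1) + g(t-1,s+1) for s ≠ -6; g(t,-6) = 0.
t=0: g(0,0)=1
t=1: g(1,-1)=1 g(1,1)=1
t=2: g(2,-2)=1 g(2,0)=2 g(2,2)=1
t=3: g(3,-3)=1 g(3,-1)=3 g(3,1)=3 g(3,3)=1
t=4: g(4,-4)=1 g(4,-2)=4 g(4,0)=6 g(4,2)=4 g(4,4)=1
t=5: g(5,-5)=1 g(5,-3)=5 g(5,-1)=10 g(5,1)=10 g(5,3)=5 g(5,5)=1
t=6: g(6,-4)=6 g(6,-2)=15 g(6,0)=20 g(6,2)=15 g(6,4)=6 g(6,6)=1
t=7: g(7,-5)=6 g(7,-3)=21 g(7,-1)=35 g(7,1)=35 g(7,3)=21 g(7,5)=7 g(7,7)=1
t=8: g(8,-4)=27 g(8,-2)=56 g(8,0)=70 g(8,2)=56 g(8,4)=28 g(8,6)=8 g(8,8)=1
t=9: g(9,-5)=27 g(9,-3)=83 g(9,-1)=126 g(9,1)=126 g(9,3)=84 g(9,5)=36 g(9,7)=9 g(9,9)=1
t=10: g(10,-4)=110 g(10,-2)=209 g(10,0)=252 g(10,2)=210 g(10,4)=120 g(10,6)=45 g(10,8)=10 g(10,10)=1
t=11: g(11,-5)=110 g(11,-3)=319 g(11,-1)=461 g(11,1)=462 g(11,3)=330 g(11,5)=165 g(11,7)=55 g(11,9)=11 g(11,11)=1
t=12: g(12,-4)=429 g(12,-2)=780 g(12,0)=923 g(12,2)=792 g(12,4)=495 g(12,6)=220 g(12,8)=66 g(12,10)=12 g(12,12)=1
t=13: g(13,-5)=429 g(13,-3)=1209 g(13,-1)=1703 g(13,1)=1715 g(13,3)=1287 g(13,5)=715 g(13,7)=286 g(13,9)=78 g(13,11)=13 g(13,13)=1
t=14: g(14,-4)=1638 g(14,-2)=2912 g(14,0)=3418 g(14,2)=3002 g(14,4)=2002 g(14,6)=1001 g(14,8)=364 g(14,10)=91 g(14,12)=14 g(14,14)=1
t=15: g(15,-5)=1638 g(15,-3)=4550 g(15,-1)=6330 g(15,1)=6420 g(15,3)=5004 g(15,5)=3003 g(15,7)=1365 g(15,9)=455 g(15,11)=105 g(15,13)=15 g(15,15)=1
t=16: g(16,-4)=6188 g(16,-2)=10880 g(16,0)=12750 g(16,2)=11424 g(16,4)=8007 g(16,6)=4368 g(16,8)=1820 g(16,10)=560 g(16,12)=120 g(16,14)=16 g(16,16)=1
t=17: g(17,-5)=6188 g(17,-3)=17068 g(17,-1)=23630 g(17,1)=24174 g(17,3)=19431 g(17,5)=12375 g(17,7)=6188 g(17,9)=2380 g(17,11)=680 g(17,13)=136 g(17,15)=17 g(17,17)=1
t=18: g(18,-4)=23256 g(18,-2)=40698 g(18,0)=47804 g(18,2)=43605 g(18,4)=31806 g(18,6)=18563 g(18,8)=8568 g(18,10)=3060 g(18,12)=816 g(18,14)=153 g(18,16)=18 g(18,18)=1
t=19: g(19,-5)=23256 g(19,-3)=63954 g(19,-1)=88502 g(19,1)=91409 g(19,3)=75411 g(19,5)=50369 g(19,7)=27131 g(19,9)=11628 g(19,11)=3876 g(19,13)=969 g(19,15)=171 g(19,17)=19 g(19,19)=1
t=20: g(20,-4)=87210 g(20,-2)=152456 g(20,0)=179911 g(20,2)=166820 g(20,4)=125780 g(20,6)=77500 g(20,8)=38759 g(20,10)=15504 g(20,12)=4845 g(20,14)=1140 g(20,16)=190 g(20,18)=20 g(20,20)=1
Paths never hitting -6: Σ_s g(20,s) = 850136
Paths hitting -6: 2^20 - 850136 = 198440
P = 198440/1048576 = 24805/131072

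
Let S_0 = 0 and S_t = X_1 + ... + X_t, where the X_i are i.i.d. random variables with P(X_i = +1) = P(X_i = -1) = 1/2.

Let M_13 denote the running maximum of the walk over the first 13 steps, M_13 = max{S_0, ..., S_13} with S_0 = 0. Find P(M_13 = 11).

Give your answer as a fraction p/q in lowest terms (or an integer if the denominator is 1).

Answer: 13/8192

Derivation:
Let M_13 = max(S_0,...,S_13). Use the reflection principle: for j ≥ 1, #{paths with M_13 ≥ j} = #{S_13 ≥ j} + #{S_13 ≥ j+1}.
By reflection, #{M_13 ≥ 11} = #{S_13 ≥ 11} + #{S_13 ≥ 12} = 14 + 1 = 15.
#{M_13 ≥ 12} = #{S_13 ≥ 12} + #{S_13 ≥ 13} = 1 + 1 = 2.
#{M_13 = 11} = 15 - 2 = 13.
P(M_13 = 11) = 13/8192 = 13/8192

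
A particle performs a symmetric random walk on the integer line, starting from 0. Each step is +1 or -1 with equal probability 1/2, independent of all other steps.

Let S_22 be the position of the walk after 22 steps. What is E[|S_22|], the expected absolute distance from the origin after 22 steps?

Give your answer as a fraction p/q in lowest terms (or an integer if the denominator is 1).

Answer: 969969/262144

Derivation:
S_22 takes values m ≡ 0 (mod 2) with |m| ≤ 22; P(S_22=m) = C(22,(22+m)/2)/2^22.
Total paths: 2^22 = 4194304
Distribution: P(S=-22)=1/4194304, P(S=-20)=22/4194304, P(S=-18)=231/4194304, P(S=-16)=1540/4194304, P(S=-14)=7315/4194304, P(S=-12)=26334/4194304, P(S=-10)=74613/4194304, P(S=-8)=170544/4194304, P(S=-6)=319770/4194304, P(S=-4)=497420/4194304, P(S=-2)=646646/4194304, P(S=0)=705432/4194304, P(S=2)=646646/4194304, P(S=4)=497420/4194304, P(S=6)=319770/4194304, P(S=8)=170544/4194304, P(S=10)=74613/4194304, P(S=12)=26334/4194304, P(S=14)=7315/4194304, P(S=16)=1540/4194304, P(S=18)=231/4194304, P(S=20)=22/4194304, P(S=22)=1/4194304
E[|S_22|] = Σ_m |m|·P(S_22=m) = 15519504/4194304 = 969969/262144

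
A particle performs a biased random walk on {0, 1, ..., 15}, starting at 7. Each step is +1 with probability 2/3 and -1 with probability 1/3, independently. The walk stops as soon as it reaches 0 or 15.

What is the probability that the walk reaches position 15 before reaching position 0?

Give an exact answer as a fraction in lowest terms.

Answer: 32512/32767

Derivation:
Biased walk: p = 2/3, q = 1/3, r = q/p = 1/2
Gambler's ruin: P(hit 15 before 0 | start at 7) = (1 - r^a)/(1 - r^N)
r^7 = 1/128; r^15 = 1/32768
P = (1 - 1/128) / (1 - 1/32768) = 127/128 / 32767/32768 = 32512/32767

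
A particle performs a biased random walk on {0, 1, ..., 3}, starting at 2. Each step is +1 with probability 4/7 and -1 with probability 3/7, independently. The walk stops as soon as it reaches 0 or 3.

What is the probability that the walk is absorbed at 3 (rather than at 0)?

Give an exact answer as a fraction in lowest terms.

Biased walk: p = 4/7, q = 3/7, r = q/p = 3/4
Gambler's ruin: P(hit 3 before 0 | start at 2) = (1 - r^a)/(1 - r^N)
r^2 = 9/16; r^3 = 27/64
P = (1 - 9/16) / (1 - 27/64) = 7/16 / 37/64 = 28/37

Answer: 28/37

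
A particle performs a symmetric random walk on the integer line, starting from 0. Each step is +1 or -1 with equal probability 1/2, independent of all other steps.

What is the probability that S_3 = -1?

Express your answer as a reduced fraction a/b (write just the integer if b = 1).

To reach position -1 after 3 steps: need 1 step of +1 and 2 of -1.
Favorable paths: C(3,1) = 3
Total paths: 2^3 = 8
P = 3/8 = 3/8

Answer: 3/8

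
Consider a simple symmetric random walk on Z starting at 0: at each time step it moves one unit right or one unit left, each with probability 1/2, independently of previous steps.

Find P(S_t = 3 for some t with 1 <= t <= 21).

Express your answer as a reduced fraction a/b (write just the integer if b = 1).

Answer: 548895/1048576

Derivation:
Count via complement. Let g(t,s) = #length-t paths at position s with S_1..S_t all ≠ 3.
g(t,s) = g(t-1,s-1) + g(t-1,s+1) for s ≠ 3; g(t,3) = 0.
t=0: g(0,0)=1
t=1: g(1,-1)=1 g(1,1)=1
t=2: g(2,-2)=1 g(2,0)=2 g(2,2)=1
t=3: g(3,-3)=1 g(3,-1)=3 g(3,1)=3
t=4: g(4,-4)=1 g(4,-2)=4 g(4,0)=6 g(4,2)=3
t=5: g(5,-5)=1 g(5,-3)=5 g(5,-1)=10 g(5,1)=9
t=6: g(6,-6)=1 g(6,-4)=6 g(6,-2)=15 g(6,0)=19 g(6,2)=9
t=7: g(7,-7)=1 g(7,-5)=7 g(7,-3)=21 g(7,-1)=34 g(7,1)=28
t=8: g(8,-8)=1 g(8,-6)=8 g(8,-4)=28 g(8,-2)=55 g(8,0)=62 g(8,2)=28
t=9: g(9,-9)=1 g(9,-7)=9 g(9,-5)=36 g(9,-3)=83 g(9,-1)=117 g(9,1)=90
t=10: g(10,-10)=1 g(10,-8)=10 g(10,-6)=45 g(10,-4)=119 g(10,-2)=200 g(10,0)=207 g(10,2)=90
t=11: g(11,-11)=1 g(11,-9)=11 g(11,-7)=55 g(11,-5)=164 g(11,-3)=319 g(11,-1)=407 g(11,1)=297
t=12: g(12,-12)=1 g(12,-10)=12 g(12,-8)=66 g(12,-6)=219 g(12,-4)=483 g(12,-2)=726 g(12,0)=704 g(12,2)=297
t=13: g(13,-13)=1 g(13,-11)=13 g(13,-9)=78 g(13,-7)=285 g(13,-5)=702 g(13,-3)=1209 g(13,-1)=1430 g(13,1)=1001
t=14: g(14,-14)=1 g(14,-12)=14 g(14,-10)=91 g(14,-8)=363 g(14,-6)=987 g(14,-4)=1911 g(14,-2)=2639 g(14,0)=2431 g(14,2)=1001
t=15: g(15,-15)=1 g(15,-13)=15 g(15,-11)=105 g(15,-9)=454 g(15,-7)=1350 g(15,-5)=2898 g(15,-3)=4550 g(15,-1)=5070 g(15,1)=3432
t=16: g(16,-16)=1 g(16,-14)=16 g(16,-12)=120 g(16,-10)=559 g(16,-8)=1804 g(16,-6)=4248 g(16,-4)=7448 g(16,-2)=9620 g(16,0)=8502 g(16,2)=3432
t=17: g(17,-17)=1 g(17,-15)=17 g(17,-13)=136 g(17,-11)=679 g(17,-9)=2363 g(17,-7)=6052 g(17,-5)=11696 g(17,-3)=17068 g(17,-1)=18122 g(17,1)=11934
t=18: g(18,-18)=1 g(18,-16)=18 g(18,-14)=153 g(18,-12)=815 g(18,-10)=3042 g(18,-8)=8415 g(18,-6)=17748 g(18,-4)=28764 g(18,-2)=35190 g(18,0)=30056 g(18,2)=11934
t=19: g(19,-19)=1 g(19,-17)=19 g(19,-15)=171 g(19,-13)=968 g(19,-11)=3857 g(19,-9)=11457 g(19,-7)=26163 g(19,-5)=46512 g(19,-3)=63954 g(19,-1)=65246 g(19,1)=41990
t=20: g(20,-20)=1 g(20,-18)=20 g(20,-16)=190 g(20,-14)=1139 g(20,-12)=4825 g(20,-10)=15314 g(20,-8)=37620 g(20,-6)=72675 g(20,-4)=110466 g(20,-2)=129200 g(20,0)=107236 g(20,2)=41990
t=21: g(21,-21)=1 g(21,-19)=21 g(21,-17)=210 g(21,-15)=1329 g(21,-13)=5964 g(21,-11)=20139 g(21,-9)=52934 g(21,-7)=110295 g(21,-5)=183141 g(21,-3)=239666 g(21,-1)=236436 g(21,1)=149226
Paths never hitting 3: Σ_s g(21,s) = 999362
Paths hitting 3: 2^21 - 999362 = 1097790
P = 1097790/2097152 = 548895/1048576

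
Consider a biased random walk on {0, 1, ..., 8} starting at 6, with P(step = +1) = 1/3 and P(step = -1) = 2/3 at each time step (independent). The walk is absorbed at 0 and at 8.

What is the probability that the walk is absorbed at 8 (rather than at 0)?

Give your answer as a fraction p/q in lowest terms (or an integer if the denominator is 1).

Answer: 21/85

Derivation:
Biased walk: p = 1/3, q = 2/3, r = q/p = 2
Gambler's ruin: P(hit 8 before 0 | start at 6) = (1 - r^a)/(1 - r^N)
r^6 = 64; r^8 = 256
P = (1 - 64) / (1 - 256) = -63 / -255 = 21/85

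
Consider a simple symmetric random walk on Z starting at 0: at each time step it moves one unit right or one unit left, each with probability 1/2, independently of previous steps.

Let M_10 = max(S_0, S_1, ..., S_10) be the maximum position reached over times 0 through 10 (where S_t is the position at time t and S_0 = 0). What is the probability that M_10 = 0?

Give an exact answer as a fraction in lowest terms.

Let M_10 = max(S_0,...,S_10). Use the reflection principle: for j ≥ 1, #{paths with M_10 ≥ j} = #{S_10 ≥ j} + #{S_10 ≥ j+1}.
P(M_10 ≥ 0) = 1 since S_0 = 0, so #{M_10 ≥ 0} = 1024.
#{M_10 ≥ 1} = #{S_10 ≥ 1} + #{S_10 ≥ 2} = 386 + 386 = 772.
#{M_10 = 0} = 1024 - 772 = 252.
P(M_10 = 0) = 252/1024 = 63/256

Answer: 63/256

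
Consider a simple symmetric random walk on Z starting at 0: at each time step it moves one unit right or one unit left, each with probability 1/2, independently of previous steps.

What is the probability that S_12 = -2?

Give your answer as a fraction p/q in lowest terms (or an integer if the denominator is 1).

Answer: 99/512

Derivation:
To reach position -2 after 12 steps: need 5 steps of +1 and 7 of -1.
Favorable paths: C(12,5) = 792
Total paths: 2^12 = 4096
P = 792/4096 = 99/512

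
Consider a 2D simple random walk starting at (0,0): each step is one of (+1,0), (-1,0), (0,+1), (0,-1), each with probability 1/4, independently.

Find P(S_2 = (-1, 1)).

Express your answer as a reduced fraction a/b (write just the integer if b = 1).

Answer: 1/8

Derivation:
Let h be the number of horizontal steps (so 2-h are vertical). To end at (-1,1) need (h-1)/2 right-steps and ((2-h)+1)/2 up-steps.
Sum over h with 1 ≤ h ≤ 1, h ≡ 1 (mod 2), 2-h ≡ 1 (mod 2):
h=1: C(2,1)·C(1,0)·C(1,1) = 2·1·1 = 2
Total favorable: 2
Total paths: 4^2 = 16
P = 2/16 = 1/8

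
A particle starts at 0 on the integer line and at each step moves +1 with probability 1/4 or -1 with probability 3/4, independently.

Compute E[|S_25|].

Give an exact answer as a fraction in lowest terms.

S_25 takes values m ≡ 1 (mod 2) with |m| ≤ 25; P(S_25=m) = C(25,(25+m)/2) · (1/4)^((25+m)/2) · (3/4)^((25-m)/2).
Distribution: P(S=-25)=847288609443/1125899906842624, P(S=-23)=7060738412025/1125899906842624, P(S=-21)=7060738412025/281474976710656, P(S=-19)=18044109275175/281474976710656, P(S=-17)=66161734008975/562949953421312, P(S=-15)=92626427612565/562949953421312, P(S=-13)=51459126451425/281474976710656, P(S=-11)=46558257265575/281474976710656, P(S=-9)=139674771796725/1125899906842624, P(S=-7)=87943374834975/1125899906842624, P(S=-5)=5862891655665/140737488355328, P(S=-3)=2664950752575/140737488355328, P(S=-1)=2072739474225/281474976710656, P(S=1)=690913158075/281474976710656, P(S=3)=98701879725/140737488355328, P(S=5)=24127126155/140737488355328, P(S=7)=40211876925/1125899906842624, P(S=9)=7096213575/1125899906842624, P(S=11)=262822725/281474976710656, P(S=13)=32276475/281474976710656, P(S=15)=6455295/562949953421312, P(S=17)=512325/562949953421312, P(S=19)=15525/281474976710656, P(S=21)=675/281474976710656, P(S=23)=75/1125899906842624, P(S=25)=1/1125899906842624
E[|S_25|] = Σ_m |m|·P(S_25=m) = 880416350563975/70368744177664

Answer: 880416350563975/70368744177664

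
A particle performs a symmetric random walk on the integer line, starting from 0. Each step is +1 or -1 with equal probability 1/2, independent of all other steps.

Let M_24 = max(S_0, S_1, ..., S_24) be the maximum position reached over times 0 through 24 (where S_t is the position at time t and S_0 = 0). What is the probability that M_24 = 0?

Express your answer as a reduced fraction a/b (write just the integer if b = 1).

Answer: 676039/4194304

Derivation:
Let M_24 = max(S_0,...,S_24). Use the reflection principle: for j ≥ 1, #{paths with M_24 ≥ j} = #{S_24 ≥ j} + #{S_24 ≥ j+1}.
P(M_24 ≥ 0) = 1 since S_0 = 0, so #{M_24 ≥ 0} = 16777216.
#{M_24 ≥ 1} = #{S_24 ≥ 1} + #{S_24 ≥ 2} = 7036530 + 7036530 = 14073060.
#{M_24 = 0} = 16777216 - 14073060 = 2704156.
P(M_24 = 0) = 2704156/16777216 = 676039/4194304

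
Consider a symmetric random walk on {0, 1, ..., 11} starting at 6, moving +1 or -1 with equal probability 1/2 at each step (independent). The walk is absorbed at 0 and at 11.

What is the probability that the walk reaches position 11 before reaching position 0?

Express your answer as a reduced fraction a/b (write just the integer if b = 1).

Answer: 6/11

Derivation:
Symmetric walk (p = 1/2): the harmonic-function argument gives P(hit 11 before 0 | start at 6) = a/N.
P = 6/11 = 6/11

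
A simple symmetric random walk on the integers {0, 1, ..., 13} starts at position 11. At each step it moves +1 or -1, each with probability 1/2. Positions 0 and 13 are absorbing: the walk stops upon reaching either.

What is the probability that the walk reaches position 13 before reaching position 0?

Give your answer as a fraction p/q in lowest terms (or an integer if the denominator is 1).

Answer: 11/13

Derivation:
Symmetric walk (p = 1/2): the harmonic-function argument gives P(hit 13 before 0 | start at 11) = a/N.
P = 11/13 = 11/13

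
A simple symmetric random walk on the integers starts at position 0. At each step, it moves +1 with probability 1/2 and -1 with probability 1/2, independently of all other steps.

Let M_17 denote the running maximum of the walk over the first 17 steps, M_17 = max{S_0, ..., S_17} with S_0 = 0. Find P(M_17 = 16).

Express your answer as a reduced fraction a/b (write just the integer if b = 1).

Answer: 1/131072

Derivation:
Let M_17 = max(S_0,...,S_17). Use the reflection principle: for j ≥ 1, #{paths with M_17 ≥ j} = #{S_17 ≥ j} + #{S_17 ≥ j+1}.
By reflection, #{M_17 ≥ 16} = #{S_17 ≥ 16} + #{S_17 ≥ 17} = 1 + 1 = 2.
#{M_17 ≥ 17} = #{S_17 ≥ 17} + #{S_17 ≥ 18} = 1 + 0 = 1.
#{M_17 = 16} = 2 - 1 = 1.
P(M_17 = 16) = 1/131072 = 1/131072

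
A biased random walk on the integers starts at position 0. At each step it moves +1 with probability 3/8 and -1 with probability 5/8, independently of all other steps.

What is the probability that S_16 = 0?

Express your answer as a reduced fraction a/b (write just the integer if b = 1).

Answer: 16492201171875/140737488355328

Derivation:
To be at 0 after 16 steps: need exactly 8 steps of +1 and 8 of -1.
Number of such sequences: C(16,8) = 12870
Each has probability (3/8)^8 · (5/8)^8 = 2562890625/281474976710656
P = 12870 · 2562890625/281474976710656 = 16492201171875/140737488355328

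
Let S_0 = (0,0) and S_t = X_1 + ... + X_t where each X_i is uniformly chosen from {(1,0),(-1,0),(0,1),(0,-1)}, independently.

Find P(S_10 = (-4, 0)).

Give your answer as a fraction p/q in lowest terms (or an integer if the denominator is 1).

Let h be the number of horizontal steps (so 10-h are vertical). To end at (-4,0) need (h-4)/2 right-steps and ((10-h)+0)/2 up-steps.
Sum over h with 4 ≤ h ≤ 10, h ≡ 0 (mod 2), 10-h ≡ 0 (mod 2):
h=4: C(10,4)·C(4,0)·C(6,3) = 210·1·20 = 4200
h=6: C(10,6)·C(6,1)·C(4,2) = 210·6·6 = 7560
h=8: C(10,8)·C(8,2)·C(2,1) = 45·28·2 = 2520
h=10: C(10,10)·C(10,3)·C(0,0) = 1·120·1 = 120
Total favorable: 14400
Total paths: 4^10 = 1048576
P = 14400/1048576 = 225/16384

Answer: 225/16384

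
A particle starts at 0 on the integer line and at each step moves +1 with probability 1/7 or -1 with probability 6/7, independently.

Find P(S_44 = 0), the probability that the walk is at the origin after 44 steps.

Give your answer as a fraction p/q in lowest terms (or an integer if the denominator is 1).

To be at 0 after 44 steps: need exactly 22 steps of +1 and 22 of -1.
Number of such sequences: C(44,22) = 2104098963720
Each has probability (1/7)^22 · (6/7)^22 = 131621703842267136/15286700631942576193765185769276826401
P = 2104098963720 · 131621703842267136/15286700631942576193765185769276826401 = 276945090657575023193012305920/15286700631942576193765185769276826401

Answer: 276945090657575023193012305920/15286700631942576193765185769276826401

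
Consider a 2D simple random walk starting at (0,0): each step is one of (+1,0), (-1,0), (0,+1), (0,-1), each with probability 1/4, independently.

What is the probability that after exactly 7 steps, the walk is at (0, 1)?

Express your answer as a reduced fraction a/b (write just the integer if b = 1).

Answer: 1225/16384

Derivation:
Let h be the number of horizontal steps (so 7-h are vertical). To end at (0,1) need (h+0)/2 right-steps and ((7-h)+1)/2 up-steps.
Sum over h with 0 ≤ h ≤ 6, h ≡ 0 (mod 2), 7-h ≡ 1 (mod 2):
h=0: C(7,0)·C(0,0)·C(7,4) = 1·1·35 = 35
h=2: C(7,2)·C(2,1)·C(5,3) = 21·2·10 = 420
h=4: C(7,4)·C(4,2)·C(3,2) = 35·6·3 = 630
h=6: C(7,6)·C(6,3)·C(1,1) = 7·20·1 = 140
Total favorable: 1225
Total paths: 4^7 = 16384
P = 1225/16384 = 1225/16384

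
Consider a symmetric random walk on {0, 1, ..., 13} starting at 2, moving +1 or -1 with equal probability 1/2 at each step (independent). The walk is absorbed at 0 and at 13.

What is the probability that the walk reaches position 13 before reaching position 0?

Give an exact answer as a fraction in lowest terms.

Symmetric walk (p = 1/2): the harmonic-function argument gives P(hit 13 before 0 | start at 2) = a/N.
P = 2/13 = 2/13

Answer: 2/13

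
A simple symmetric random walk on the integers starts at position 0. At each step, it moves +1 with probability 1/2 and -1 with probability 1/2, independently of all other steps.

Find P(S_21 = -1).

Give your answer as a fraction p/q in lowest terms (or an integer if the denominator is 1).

To reach position -1 after 21 steps: need 10 steps of +1 and 11 of -1.
Favorable paths: C(21,10) = 352716
Total paths: 2^21 = 2097152
P = 352716/2097152 = 88179/524288

Answer: 88179/524288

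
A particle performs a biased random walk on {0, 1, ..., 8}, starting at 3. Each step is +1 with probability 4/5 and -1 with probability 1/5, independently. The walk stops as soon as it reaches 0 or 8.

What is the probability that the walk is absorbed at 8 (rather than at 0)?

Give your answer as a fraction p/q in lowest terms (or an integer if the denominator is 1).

Answer: 21504/21845

Derivation:
Biased walk: p = 4/5, q = 1/5, r = q/p = 1/4
Gambler's ruin: P(hit 8 before 0 | start at 3) = (1 - r^a)/(1 - r^N)
r^3 = 1/64; r^8 = 1/65536
P = (1 - 1/64) / (1 - 1/65536) = 63/64 / 65535/65536 = 21504/21845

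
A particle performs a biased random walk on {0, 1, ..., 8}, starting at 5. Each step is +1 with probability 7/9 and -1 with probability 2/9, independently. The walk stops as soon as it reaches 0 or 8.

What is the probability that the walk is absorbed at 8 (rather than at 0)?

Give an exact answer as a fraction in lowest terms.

Biased walk: p = 7/9, q = 2/9, r = q/p = 2/7
Gambler's ruin: P(hit 8 before 0 | start at 5) = (1 - r^a)/(1 - r^N)
r^5 = 32/16807; r^8 = 256/5764801
P = (1 - 32/16807) / (1 - 256/5764801) = 16775/16807 / 5764545/5764801 = 1150765/1152909

Answer: 1150765/1152909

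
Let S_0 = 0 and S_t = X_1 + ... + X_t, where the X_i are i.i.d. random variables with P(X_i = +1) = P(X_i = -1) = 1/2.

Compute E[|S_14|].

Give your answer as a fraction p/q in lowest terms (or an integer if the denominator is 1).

Answer: 3003/1024

Derivation:
S_14 takes values m ≡ 0 (mod 2) with |m| ≤ 14; P(S_14=m) = C(14,(14+m)/2)/2^14.
Total paths: 2^14 = 16384
Distribution: P(S=-14)=1/16384, P(S=-12)=14/16384, P(S=-10)=91/16384, P(S=-8)=364/16384, P(S=-6)=1001/16384, P(S=-4)=2002/16384, P(S=-2)=3003/16384, P(S=0)=3432/16384, P(S=2)=3003/16384, P(S=4)=2002/16384, P(S=6)=1001/16384, P(S=8)=364/16384, P(S=10)=91/16384, P(S=12)=14/16384, P(S=14)=1/16384
E[|S_14|] = Σ_m |m|·P(S_14=m) = 48048/16384 = 3003/1024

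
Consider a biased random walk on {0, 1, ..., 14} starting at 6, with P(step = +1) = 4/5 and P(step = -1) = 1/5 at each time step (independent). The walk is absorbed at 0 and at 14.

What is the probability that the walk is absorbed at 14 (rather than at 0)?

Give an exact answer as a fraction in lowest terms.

Answer: 17891328/17895697

Derivation:
Biased walk: p = 4/5, q = 1/5, r = q/p = 1/4
Gambler's ruin: P(hit 14 before 0 | start at 6) = (1 - r^a)/(1 - r^N)
r^6 = 1/4096; r^14 = 1/268435456
P = (1 - 1/4096) / (1 - 1/268435456) = 4095/4096 / 268435455/268435456 = 17891328/17895697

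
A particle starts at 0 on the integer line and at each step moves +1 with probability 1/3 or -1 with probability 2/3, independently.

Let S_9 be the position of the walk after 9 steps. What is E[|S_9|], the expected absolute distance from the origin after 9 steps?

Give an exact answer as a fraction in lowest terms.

S_9 takes values m ≡ 1 (mod 2) with |m| ≤ 9; P(S_9=m) = C(9,(9+m)/2) · (1/3)^((9+m)/2) · (2/3)^((9-m)/2).
Distribution: P(S=-9)=512/19683, P(S=-7)=256/2187, P(S=-5)=512/2187, P(S=-3)=1792/6561, P(S=-1)=448/2187, P(S=1)=224/2187, P(S=3)=224/6561, P(S=5)=16/2187, P(S=7)=2/2187, P(S=9)=1/19683
E[|S_9|] = Σ_m |m|·P(S_9=m) = 2549/729

Answer: 2549/729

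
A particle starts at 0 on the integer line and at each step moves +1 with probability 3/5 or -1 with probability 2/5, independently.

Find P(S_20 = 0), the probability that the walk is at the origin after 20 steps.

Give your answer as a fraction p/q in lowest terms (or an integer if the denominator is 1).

To be at 0 after 20 steps: need exactly 10 steps of +1 and 10 of -1.
Number of such sequences: C(20,10) = 184756
Each has probability (3/5)^10 · (2/5)^10 = 60466176/95367431640625
P = 184756 · 60466176/95367431640625 = 11171488813056/95367431640625

Answer: 11171488813056/95367431640625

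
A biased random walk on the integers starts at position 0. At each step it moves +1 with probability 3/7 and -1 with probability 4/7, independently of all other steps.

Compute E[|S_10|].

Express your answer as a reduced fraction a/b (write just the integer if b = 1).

Answer: 109304950/40353607

Derivation:
S_10 takes values m ≡ 0 (mod 2) with |m| ≤ 10; P(S_10=m) = C(10,(10+m)/2) · (3/7)^((10+m)/2) · (4/7)^((10-m)/2).
Distribution: P(S=-10)=1048576/282475249, P(S=-8)=7864320/282475249, P(S=-6)=26542080/282475249, P(S=-4)=53084160/282475249, P(S=-2)=9953280/40353607, P(S=0)=8957952/40353607, P(S=2)=5598720/40353607, P(S=4)=16796160/282475249, P(S=6)=4723920/282475249, P(S=8)=787320/282475249, P(S=10)=59049/282475249
E[|S_10|] = Σ_m |m|·P(S_10=m) = 109304950/40353607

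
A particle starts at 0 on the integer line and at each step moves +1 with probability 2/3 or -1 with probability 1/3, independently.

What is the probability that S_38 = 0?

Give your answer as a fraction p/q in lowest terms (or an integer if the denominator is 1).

Answer: 6177032555724800/450283905890997363

Derivation:
To be at 0 after 38 steps: need exactly 19 steps of +1 and 19 of -1.
Number of such sequences: C(38,19) = 35345263800
Each has probability (2/3)^19 · (1/3)^19 = 524288/1350851717672992089
P = 35345263800 · 524288/1350851717672992089 = 6177032555724800/450283905890997363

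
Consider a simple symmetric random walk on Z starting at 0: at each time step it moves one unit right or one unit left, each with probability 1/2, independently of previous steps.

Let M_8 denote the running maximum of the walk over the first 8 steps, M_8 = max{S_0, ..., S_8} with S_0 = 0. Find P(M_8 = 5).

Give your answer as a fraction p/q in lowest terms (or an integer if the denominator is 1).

Let M_8 = max(S_0,...,S_8). Use the reflection principle: for j ≥ 1, #{paths with M_8 ≥ j} = #{S_8 ≥ j} + #{S_8 ≥ j+1}.
By reflection, #{M_8 ≥ 5} = #{S_8 ≥ 5} + #{S_8 ≥ 6} = 9 + 9 = 18.
#{M_8 ≥ 6} = #{S_8 ≥ 6} + #{S_8 ≥ 7} = 9 + 1 = 10.
#{M_8 = 5} = 18 - 10 = 8.
P(M_8 = 5) = 8/256 = 1/32

Answer: 1/32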